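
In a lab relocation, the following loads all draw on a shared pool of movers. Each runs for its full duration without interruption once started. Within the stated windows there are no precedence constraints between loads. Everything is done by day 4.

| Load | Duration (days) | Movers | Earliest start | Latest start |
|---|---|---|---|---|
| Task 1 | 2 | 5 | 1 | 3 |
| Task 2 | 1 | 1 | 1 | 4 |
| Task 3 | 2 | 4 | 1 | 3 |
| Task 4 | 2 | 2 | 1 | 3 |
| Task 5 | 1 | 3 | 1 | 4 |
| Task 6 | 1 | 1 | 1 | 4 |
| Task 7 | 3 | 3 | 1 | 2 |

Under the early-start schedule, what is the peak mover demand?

Early-start schedule: Task 1@1, Task 2@1, Task 3@1, Task 4@1, Task 5@1, Task 6@1, Task 7@1.
Load per day: day 1: 19, day 2: 14, day 3: 3, day 4: 0.
Peak is 19.

19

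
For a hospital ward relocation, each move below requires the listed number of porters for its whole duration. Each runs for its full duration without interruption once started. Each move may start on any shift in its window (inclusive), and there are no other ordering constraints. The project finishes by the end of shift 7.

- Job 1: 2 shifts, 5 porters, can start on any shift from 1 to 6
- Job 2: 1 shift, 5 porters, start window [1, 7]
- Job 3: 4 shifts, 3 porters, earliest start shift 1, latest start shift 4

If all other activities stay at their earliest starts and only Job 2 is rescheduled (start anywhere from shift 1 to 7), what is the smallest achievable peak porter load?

8

Job 2@1: s1:13  s2:8  s3:3  s4:3  s5:0  s6:0  s7:0 → peak 13
Job 2@2: s1:8  s2:13  s3:3  s4:3  s5:0  s6:0  s7:0 → peak 13
Job 2@3: s1:8  s2:8  s3:8  s4:3  s5:0  s6:0  s7:0 → peak 8
Job 2@4: s1:8  s2:8  s3:3  s4:8  s5:0  s6:0  s7:0 → peak 8
Job 2@5: s1:8  s2:8  s3:3  s4:3  s5:5  s6:0  s7:0 → peak 8
Job 2@6: s1:8  s2:8  s3:3  s4:3  s5:0  s6:5  s7:0 → peak 8
Job 2@7: s1:8  s2:8  s3:3  s4:3  s5:0  s6:0  s7:5 → peak 8
Best is Job 2@3, peak 8.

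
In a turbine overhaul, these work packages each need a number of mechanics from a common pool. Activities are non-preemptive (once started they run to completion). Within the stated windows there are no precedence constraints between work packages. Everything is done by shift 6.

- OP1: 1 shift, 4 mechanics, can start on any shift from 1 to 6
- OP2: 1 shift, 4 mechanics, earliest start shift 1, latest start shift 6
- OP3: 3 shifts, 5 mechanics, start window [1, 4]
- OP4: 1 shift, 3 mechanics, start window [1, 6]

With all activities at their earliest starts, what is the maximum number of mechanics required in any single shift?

16

Early-start schedule: OP1@1, OP2@1, OP3@1, OP4@1.
Load per shift: shift 1: 16, shift 2: 5, shift 3: 5, shift 4: 0, shift 5: 0, shift 6: 0.
Peak is 16.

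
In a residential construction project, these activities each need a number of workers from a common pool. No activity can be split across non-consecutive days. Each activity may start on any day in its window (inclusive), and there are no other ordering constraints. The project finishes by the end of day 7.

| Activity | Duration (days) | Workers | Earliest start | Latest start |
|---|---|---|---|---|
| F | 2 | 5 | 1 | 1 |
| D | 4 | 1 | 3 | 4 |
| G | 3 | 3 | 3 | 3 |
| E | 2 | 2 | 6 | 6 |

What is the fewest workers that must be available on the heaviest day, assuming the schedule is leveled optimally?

Schedule F@1, D@3, G@3, E@6: d1:5  d2:5  d3:4  d4:4  d5:4  d6:3  d7:2 — peak 5.
No arrangement of the 2 feasible schedules does better.

5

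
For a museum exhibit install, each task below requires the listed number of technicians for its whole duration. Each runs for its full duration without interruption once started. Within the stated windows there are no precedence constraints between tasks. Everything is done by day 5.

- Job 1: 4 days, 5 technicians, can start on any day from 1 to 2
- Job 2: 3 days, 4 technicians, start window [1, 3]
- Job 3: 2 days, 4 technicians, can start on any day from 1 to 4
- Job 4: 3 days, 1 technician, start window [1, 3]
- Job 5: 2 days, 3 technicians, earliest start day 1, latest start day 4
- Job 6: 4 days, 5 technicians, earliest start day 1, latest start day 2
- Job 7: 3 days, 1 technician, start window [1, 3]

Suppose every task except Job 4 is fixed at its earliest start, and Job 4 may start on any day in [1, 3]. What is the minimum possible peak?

22

Job 4@1: d1:23  d2:23  d3:16  d4:10  d5:0 → peak 23
Job 4@2: d1:22  d2:23  d3:16  d4:11  d5:0 → peak 23
Job 4@3: d1:22  d2:22  d3:16  d4:11  d5:1 → peak 22
Best is Job 4@3, peak 22.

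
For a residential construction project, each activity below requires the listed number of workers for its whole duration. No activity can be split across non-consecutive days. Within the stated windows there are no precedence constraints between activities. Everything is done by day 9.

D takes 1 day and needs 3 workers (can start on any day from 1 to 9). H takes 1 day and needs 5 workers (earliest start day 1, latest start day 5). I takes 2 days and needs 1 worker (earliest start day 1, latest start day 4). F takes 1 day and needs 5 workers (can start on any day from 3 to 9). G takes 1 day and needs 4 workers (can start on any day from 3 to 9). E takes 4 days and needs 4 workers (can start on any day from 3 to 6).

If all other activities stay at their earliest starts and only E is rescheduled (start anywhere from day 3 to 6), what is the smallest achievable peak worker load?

9

E@3: d1:9  d2:1  d3:13  d4:4  d5:4  d6:4  d7:0  d8:0  d9:0 → peak 13
E@4: d1:9  d2:1  d3:9  d4:4  d5:4  d6:4  d7:4  d8:0  d9:0 → peak 9
E@5: d1:9  d2:1  d3:9  d4:0  d5:4  d6:4  d7:4  d8:4  d9:0 → peak 9
E@6: d1:9  d2:1  d3:9  d4:0  d5:0  d6:4  d7:4  d8:4  d9:4 → peak 9
Best is E@4, peak 9.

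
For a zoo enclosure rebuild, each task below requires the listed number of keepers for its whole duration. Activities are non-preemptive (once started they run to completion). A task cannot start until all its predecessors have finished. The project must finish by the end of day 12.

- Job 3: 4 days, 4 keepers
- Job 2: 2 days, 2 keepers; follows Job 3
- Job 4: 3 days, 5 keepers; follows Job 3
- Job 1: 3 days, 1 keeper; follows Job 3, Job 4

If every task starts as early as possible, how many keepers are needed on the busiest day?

7

Early-start schedule: Job 3@1, Job 2@5, Job 4@5, Job 1@8.
Load per day: day 1: 4, day 2: 4, day 3: 4, day 4: 4, day 5: 7, day 6: 7, day 7: 5, day 8: 1, day 9: 1, day 10: 1, day 11: 0, day 12: 0.
Peak is 7.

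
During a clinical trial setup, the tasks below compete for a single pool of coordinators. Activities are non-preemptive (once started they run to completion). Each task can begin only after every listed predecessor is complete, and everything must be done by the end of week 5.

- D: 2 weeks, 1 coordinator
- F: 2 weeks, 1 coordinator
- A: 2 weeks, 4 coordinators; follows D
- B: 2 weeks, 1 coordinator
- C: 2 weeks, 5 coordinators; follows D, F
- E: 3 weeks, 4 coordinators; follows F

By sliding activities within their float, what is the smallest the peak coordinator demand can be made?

13

Schedule D@1, F@1, A@3, B@1, C@3, E@3: w1:3  w2:3  w3:13  w4:13  w5:4 — peak 13.
No arrangement of the 20 feasible schedules does better.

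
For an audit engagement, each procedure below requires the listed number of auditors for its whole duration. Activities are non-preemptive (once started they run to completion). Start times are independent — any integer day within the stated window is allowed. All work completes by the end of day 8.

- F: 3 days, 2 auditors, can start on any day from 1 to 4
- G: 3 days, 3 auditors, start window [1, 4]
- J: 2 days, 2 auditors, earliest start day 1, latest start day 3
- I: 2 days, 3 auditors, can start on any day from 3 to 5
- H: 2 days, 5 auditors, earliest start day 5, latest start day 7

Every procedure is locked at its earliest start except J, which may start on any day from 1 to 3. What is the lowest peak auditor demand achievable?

8

J@1: d1:7  d2:7  d3:8  d4:3  d5:5  d6:5  d7:0  d8:0 → peak 8
J@2: d1:5  d2:7  d3:10  d4:3  d5:5  d6:5  d7:0  d8:0 → peak 10
J@3: d1:5  d2:5  d3:10  d4:5  d5:5  d6:5  d7:0  d8:0 → peak 10
Best is J@1, peak 8.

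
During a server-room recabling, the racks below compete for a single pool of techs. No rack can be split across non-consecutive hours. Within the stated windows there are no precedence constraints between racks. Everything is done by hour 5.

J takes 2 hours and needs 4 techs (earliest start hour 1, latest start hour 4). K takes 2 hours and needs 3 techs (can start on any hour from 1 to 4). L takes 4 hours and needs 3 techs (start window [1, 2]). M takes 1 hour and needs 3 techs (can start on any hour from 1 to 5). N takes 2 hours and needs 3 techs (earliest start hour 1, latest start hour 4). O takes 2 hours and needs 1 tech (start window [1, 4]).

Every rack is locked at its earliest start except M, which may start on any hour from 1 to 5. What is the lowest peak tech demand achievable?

14

M@1: h1:17  h2:14  h3:3  h4:3  h5:0 → peak 17
M@2: h1:14  h2:17  h3:3  h4:3  h5:0 → peak 17
M@3: h1:14  h2:14  h3:6  h4:3  h5:0 → peak 14
M@4: h1:14  h2:14  h3:3  h4:6  h5:0 → peak 14
M@5: h1:14  h2:14  h3:3  h4:3  h5:3 → peak 14
Best is M@3, peak 14.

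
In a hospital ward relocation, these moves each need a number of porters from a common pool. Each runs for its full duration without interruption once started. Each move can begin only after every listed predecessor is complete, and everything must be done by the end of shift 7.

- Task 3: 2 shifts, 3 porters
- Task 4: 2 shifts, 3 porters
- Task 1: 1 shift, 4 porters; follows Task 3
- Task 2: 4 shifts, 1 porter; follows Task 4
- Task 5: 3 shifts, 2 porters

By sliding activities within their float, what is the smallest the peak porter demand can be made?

5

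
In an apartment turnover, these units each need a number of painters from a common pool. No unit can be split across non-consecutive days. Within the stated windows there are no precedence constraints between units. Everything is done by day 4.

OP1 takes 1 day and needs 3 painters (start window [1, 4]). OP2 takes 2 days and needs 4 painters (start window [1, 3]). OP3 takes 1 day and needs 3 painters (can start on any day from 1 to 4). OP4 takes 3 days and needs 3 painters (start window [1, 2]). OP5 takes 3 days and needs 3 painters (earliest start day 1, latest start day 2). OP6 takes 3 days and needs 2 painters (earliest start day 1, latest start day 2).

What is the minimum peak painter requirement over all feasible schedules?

Early-start (OP1@1, OP2@1, OP3@1, OP4@1, OP5@1, OP6@1) gives peak 18: d1:18  d2:12  d3:8  d4:0.
Shift OP4→2, OP5→2.
Schedule OP1@1, OP2@1, OP3@1, OP4@2, OP5@2, OP6@1: d1:12  d2:12  d3:8  d4:6 — peak 12.

12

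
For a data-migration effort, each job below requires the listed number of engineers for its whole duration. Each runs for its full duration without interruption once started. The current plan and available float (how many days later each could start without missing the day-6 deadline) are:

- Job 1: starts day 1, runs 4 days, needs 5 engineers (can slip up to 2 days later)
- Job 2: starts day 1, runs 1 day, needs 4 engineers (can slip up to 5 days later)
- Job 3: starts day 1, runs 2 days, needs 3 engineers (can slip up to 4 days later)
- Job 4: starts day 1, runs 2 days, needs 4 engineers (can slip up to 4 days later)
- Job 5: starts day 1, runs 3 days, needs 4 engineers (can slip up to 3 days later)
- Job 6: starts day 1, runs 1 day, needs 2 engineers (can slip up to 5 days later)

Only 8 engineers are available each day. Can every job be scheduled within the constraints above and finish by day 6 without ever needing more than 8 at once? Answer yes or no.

Total engineer-days = 52; over 6 days the average is 52/6 > 8, so some day must exceed 8.

no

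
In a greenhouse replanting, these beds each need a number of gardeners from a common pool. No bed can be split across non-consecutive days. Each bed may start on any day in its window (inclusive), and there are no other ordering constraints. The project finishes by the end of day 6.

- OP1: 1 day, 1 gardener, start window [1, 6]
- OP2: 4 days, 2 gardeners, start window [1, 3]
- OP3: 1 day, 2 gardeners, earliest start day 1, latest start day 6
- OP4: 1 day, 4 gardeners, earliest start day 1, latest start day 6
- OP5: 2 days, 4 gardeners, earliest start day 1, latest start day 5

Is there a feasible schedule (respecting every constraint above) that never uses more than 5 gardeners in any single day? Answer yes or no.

no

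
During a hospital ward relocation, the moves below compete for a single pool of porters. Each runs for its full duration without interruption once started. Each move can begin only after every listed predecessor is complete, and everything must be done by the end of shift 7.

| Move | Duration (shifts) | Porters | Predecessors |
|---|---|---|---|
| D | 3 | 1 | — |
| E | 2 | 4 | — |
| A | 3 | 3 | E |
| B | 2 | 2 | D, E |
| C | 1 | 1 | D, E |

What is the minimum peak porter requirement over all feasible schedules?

Early-start (D@1, E@1, A@3, B@4, C@4) gives peak 6: s1:5  s2:5  s3:4  s4:6  s5:5  s6:0  s7:0.
Shift D→3, B→6, C→6.
Schedule D@3, E@1, A@3, B@6, C@6: s1:4  s2:4  s3:4  s4:4  s5:4  s6:3  s7:2 — peak 4.
Total porter-shifts = 25 over 7 shifts ⇒ peak ≥ ⌈25/7⌉ = 4, so 4 is optimal.

4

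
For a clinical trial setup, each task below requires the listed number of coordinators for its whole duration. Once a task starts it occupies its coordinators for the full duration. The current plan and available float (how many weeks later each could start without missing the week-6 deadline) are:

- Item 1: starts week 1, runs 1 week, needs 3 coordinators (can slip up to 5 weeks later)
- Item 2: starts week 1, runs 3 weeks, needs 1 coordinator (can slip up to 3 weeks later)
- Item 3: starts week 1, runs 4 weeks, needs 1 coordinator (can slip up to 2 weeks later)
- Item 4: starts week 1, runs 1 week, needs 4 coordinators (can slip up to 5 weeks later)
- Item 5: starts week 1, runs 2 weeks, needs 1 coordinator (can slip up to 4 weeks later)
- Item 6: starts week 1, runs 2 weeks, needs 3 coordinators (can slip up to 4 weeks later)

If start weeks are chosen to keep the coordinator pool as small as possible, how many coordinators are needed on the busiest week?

4

Early-start (Item 1@1, Item 2@1, Item 3@1, Item 4@1, Item 5@1, Item 6@1) gives peak 13: w1:13  w2:6  w3:2  w4:1  w5:0  w6:0.
Shift Item 3→2, Item 4→6, Item 5→2, Item 6→4.
Schedule Item 1@1, Item 2@1, Item 3@2, Item 4@6, Item 5@2, Item 6@4: w1:4  w2:3  w3:3  w4:4  w5:4  w6:4 — peak 4.
Total coordinator-weeks = 22 over 6 weeks ⇒ peak ≥ ⌈22/6⌉ = 4, so 4 is optimal.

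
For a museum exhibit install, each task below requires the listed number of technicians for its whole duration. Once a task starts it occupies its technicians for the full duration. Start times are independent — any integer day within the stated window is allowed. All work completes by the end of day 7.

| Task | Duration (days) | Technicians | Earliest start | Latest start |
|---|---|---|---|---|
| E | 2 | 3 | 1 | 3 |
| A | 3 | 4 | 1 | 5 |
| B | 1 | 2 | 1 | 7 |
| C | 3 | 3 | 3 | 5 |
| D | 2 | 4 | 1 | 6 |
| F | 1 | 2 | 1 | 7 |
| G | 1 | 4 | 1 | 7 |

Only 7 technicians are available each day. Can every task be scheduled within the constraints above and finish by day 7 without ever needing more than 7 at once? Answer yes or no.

yes

Schedule E@1, A@1, B@3, C@4, D@4, F@6, G@7: d1:7  d2:7  d3:6  d4:7  d5:7  d6:5  d7:4 — peak 7 ≤ 7.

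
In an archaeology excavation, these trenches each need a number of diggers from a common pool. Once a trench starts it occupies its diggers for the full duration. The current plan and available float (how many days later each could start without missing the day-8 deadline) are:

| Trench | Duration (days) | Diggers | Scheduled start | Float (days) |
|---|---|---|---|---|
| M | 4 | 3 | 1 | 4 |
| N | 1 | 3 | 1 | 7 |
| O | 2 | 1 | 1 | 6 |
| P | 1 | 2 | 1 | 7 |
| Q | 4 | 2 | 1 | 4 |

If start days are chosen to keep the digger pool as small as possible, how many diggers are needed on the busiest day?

5

Early-start (M@1, N@1, O@1, P@1, Q@1) gives peak 11: d1:11  d2:6  d3:5  d4:5  d5:0  d6:0  d7:0  d8:0.
Shift N→5, P→3, Q→4.
Schedule M@1, N@5, O@1, P@3, Q@4: d1:4  d2:4  d3:5  d4:5  d5:5  d6:2  d7:2  d8:0 — peak 5.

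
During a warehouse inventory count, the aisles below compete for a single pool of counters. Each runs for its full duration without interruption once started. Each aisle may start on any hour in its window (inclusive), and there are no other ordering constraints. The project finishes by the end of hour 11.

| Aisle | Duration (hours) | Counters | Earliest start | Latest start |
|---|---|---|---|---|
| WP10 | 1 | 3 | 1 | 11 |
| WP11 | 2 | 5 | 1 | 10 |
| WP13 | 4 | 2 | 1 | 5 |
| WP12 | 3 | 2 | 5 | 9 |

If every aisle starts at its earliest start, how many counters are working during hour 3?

2

At early start, hour 3 has: WP13.
Demand: 2 = 2.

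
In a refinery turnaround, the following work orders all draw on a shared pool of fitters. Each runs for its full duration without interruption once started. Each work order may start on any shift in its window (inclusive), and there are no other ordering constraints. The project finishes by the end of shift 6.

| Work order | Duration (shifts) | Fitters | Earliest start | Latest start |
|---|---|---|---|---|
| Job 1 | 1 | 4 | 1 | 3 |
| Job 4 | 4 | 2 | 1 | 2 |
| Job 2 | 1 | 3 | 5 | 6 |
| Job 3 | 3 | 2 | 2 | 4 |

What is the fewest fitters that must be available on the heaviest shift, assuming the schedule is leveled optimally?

4

Early-start (Job 1@1, Job 4@1, Job 2@5, Job 3@2) gives peak 6: s1:6  s2:4  s3:4  s4:4  s5:3  s6:0.
Shift Job 4→2, Job 2→6.
Schedule Job 1@1, Job 4@2, Job 2@6, Job 3@2: s1:4  s2:4  s3:4  s4:4  s5:2  s6:3 — peak 4.
Total fitter-shifts = 21 over 6 shifts ⇒ peak ≥ ⌈21/6⌉ = 4, so 4 is optimal.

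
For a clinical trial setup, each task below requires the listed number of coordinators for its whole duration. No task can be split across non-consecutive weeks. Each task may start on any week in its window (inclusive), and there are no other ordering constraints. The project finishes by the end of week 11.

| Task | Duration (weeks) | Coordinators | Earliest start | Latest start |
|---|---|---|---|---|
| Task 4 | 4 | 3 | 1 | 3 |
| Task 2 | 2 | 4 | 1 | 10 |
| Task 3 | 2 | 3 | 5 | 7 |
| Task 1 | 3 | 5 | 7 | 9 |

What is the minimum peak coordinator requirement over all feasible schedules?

Early-start (Task 4@1, Task 2@1, Task 3@5, Task 1@7) gives peak 7: w1:7  w2:7  w3:3  w4:3  w5:3  w6:3  w7:5  w8:5  w9:5  w10:0  w11:0.
Shift Task 2→5, Task 3→7, Task 1→9.
Schedule Task 4@1, Task 2@5, Task 3@7, Task 1@9: w1:3  w2:3  w3:3  w4:3  w5:4  w6:4  w7:3  w8:3  w9:5  w10:5  w11:5 — peak 5.

5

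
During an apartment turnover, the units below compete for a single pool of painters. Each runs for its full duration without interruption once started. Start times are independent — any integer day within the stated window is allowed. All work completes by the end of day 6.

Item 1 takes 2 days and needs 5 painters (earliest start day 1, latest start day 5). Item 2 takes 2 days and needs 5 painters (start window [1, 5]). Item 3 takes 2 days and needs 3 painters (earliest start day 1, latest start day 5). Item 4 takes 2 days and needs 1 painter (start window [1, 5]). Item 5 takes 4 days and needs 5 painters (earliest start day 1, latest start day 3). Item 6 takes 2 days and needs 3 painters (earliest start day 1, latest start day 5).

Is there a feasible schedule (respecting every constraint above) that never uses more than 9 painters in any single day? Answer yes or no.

The minimum achievable peak is 10; 9 < 10, so no feasible schedule stays within the cap.

no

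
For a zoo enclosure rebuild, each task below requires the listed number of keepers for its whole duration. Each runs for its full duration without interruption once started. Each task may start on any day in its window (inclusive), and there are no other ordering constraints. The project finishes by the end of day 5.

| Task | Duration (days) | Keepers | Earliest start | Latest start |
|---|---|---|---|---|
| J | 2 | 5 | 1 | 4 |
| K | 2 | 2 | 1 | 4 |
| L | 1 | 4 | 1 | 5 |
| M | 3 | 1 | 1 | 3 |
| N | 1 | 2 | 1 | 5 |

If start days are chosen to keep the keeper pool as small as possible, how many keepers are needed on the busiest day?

5

Early-start (J@1, K@1, L@1, M@1, N@1) gives peak 14: d1:14  d2:8  d3:1  d4:0  d5:0.
Shift K→3, L→5, M→3, N→3.
Schedule J@1, K@3, L@5, M@3, N@3: d1:5  d2:5  d3:5  d4:3  d5:5 — peak 5.
Total keeper-days = 23 over 5 days ⇒ peak ≥ ⌈23/5⌉ = 5, so 5 is optimal.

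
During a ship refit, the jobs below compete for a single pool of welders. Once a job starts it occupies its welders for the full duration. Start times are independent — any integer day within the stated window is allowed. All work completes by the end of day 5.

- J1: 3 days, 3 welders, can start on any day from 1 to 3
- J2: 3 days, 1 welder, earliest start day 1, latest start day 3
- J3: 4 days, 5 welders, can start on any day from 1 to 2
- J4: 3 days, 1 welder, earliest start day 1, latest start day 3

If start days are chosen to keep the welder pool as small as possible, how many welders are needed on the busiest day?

10

Schedule J1@1, J2@1, J3@1, J4@1: d1:10  d2:10  d3:10  d4:5  d5:0 — peak 10.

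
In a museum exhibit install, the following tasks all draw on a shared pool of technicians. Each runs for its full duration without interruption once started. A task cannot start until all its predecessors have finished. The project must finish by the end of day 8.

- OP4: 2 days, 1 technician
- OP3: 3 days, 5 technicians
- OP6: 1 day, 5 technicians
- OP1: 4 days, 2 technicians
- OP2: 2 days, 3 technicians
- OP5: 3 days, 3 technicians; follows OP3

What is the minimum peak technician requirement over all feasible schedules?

Early-start (OP4@1, OP3@1, OP6@1, OP1@1, OP2@1, OP5@4) gives peak 16: d1:16  d2:11  d3:7  d4:5  d5:3  d6:3  d7:0  d8:0.
Shift OP6→4, OP1→3, OP2→7, OP5→5.
Schedule OP4@1, OP3@1, OP6@4, OP1@3, OP2@7, OP5@5: d1:6  d2:6  d3:7  d4:7  d5:5  d6:5  d7:6  d8:3 — peak 7.

7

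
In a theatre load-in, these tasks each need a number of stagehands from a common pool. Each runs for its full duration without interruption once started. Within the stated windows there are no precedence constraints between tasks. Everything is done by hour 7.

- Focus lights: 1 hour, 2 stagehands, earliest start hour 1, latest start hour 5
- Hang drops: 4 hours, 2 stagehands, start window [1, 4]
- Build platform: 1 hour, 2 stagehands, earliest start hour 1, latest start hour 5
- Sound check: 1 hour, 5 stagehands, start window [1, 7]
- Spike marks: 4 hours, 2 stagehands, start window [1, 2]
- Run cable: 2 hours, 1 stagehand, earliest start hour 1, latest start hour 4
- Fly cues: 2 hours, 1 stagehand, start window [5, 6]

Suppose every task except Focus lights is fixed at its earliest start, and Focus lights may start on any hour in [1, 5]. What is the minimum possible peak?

12

Focus lights@1: h1:14  h2:5  h3:4  h4:4  h5:1  h6:1  h7:0 → peak 14
Focus lights@2: h1:12  h2:7  h3:4  h4:4  h5:1  h6:1  h7:0 → peak 12
Focus lights@3: h1:12  h2:5  h3:6  h4:4  h5:1  h6:1  h7:0 → peak 12
Focus lights@4: h1:12  h2:5  h3:4  h4:6  h5:1  h6:1  h7:0 → peak 12
Focus lights@5: h1:12  h2:5  h3:4  h4:4  h5:3  h6:1  h7:0 → peak 12
Best is Focus lights@2, peak 12.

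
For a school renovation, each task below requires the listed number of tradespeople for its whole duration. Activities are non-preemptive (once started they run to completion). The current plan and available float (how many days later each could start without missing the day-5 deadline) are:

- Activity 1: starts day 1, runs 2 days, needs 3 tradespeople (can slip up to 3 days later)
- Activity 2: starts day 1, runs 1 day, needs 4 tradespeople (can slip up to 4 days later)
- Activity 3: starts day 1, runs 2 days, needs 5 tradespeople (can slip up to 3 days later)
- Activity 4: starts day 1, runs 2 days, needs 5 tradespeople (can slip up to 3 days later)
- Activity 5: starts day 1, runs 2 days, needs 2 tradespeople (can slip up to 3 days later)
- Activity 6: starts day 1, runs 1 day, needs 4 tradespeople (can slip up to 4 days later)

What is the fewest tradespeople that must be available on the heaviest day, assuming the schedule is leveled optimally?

Early-start (Activity 1@1, Activity 2@1, Activity 3@1, Activity 4@1, Activity 5@1, Activity 6@1) gives peak 23: d1:23  d2:15  d3:0  d4:0  d5:0.
Shift Activity 2→3, Activity 4→4, Activity 5→4, Activity 6→3.
Schedule Activity 1@1, Activity 2@3, Activity 3@1, Activity 4@4, Activity 5@4, Activity 6@3: d1:8  d2:8  d3:8  d4:7  d5:7 — peak 8.
Total tradesperson-days = 38 over 5 days ⇒ peak ≥ ⌈38/5⌉ = 8, so 8 is optimal.

8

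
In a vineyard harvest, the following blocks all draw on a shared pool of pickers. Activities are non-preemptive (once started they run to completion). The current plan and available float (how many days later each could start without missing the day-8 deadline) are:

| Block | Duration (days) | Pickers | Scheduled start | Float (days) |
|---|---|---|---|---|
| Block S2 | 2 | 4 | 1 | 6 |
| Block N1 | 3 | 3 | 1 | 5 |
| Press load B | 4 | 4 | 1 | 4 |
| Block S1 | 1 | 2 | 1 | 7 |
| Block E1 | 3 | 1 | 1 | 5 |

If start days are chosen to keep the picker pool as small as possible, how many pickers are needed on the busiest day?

7

Early-start (Block S2@1, Block N1@1, Press load B@1, Block S1@1, Block E1@1) gives peak 14: d1:14  d2:12  d3:8  d4:4  d5:0  d6:0  d7:0  d8:0.
Shift Press load B→3, Block S1→4, Block E1→4.
Schedule Block S2@1, Block N1@1, Press load B@3, Block S1@4, Block E1@4: d1:7  d2:7  d3:7  d4:7  d5:5  d6:5  d7:0  d8:0 — peak 7.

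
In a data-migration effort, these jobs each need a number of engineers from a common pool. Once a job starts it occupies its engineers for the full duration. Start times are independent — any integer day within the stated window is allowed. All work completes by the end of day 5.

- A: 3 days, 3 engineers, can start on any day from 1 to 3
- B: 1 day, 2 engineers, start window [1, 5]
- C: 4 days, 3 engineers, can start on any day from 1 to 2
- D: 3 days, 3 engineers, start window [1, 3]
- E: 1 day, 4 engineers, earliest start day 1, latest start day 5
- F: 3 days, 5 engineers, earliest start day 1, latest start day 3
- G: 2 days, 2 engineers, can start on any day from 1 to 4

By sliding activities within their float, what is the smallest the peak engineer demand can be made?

Early-start (A@1, B@1, C@1, D@1, E@1, F@1, G@1) gives peak 22: d1:22  d2:16  d3:14  d4:3  d5:0.
Shift E→2, F→3, G→4.
Schedule A@1, B@1, C@1, D@1, E@2, F@3, G@4: d1:11  d2:13  d3:14  d4:10  d5:7 — peak 14.

14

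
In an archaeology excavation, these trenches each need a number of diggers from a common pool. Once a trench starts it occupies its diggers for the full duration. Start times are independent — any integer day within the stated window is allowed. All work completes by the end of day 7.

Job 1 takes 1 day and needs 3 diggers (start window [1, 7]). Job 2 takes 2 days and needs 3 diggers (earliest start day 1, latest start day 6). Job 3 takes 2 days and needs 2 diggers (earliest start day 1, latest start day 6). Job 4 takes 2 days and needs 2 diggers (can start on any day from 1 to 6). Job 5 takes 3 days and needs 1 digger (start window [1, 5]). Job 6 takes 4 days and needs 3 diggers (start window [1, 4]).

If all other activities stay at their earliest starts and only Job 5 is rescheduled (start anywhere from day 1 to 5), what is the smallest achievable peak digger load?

13

Job 5@1: d1:14  d2:11  d3:4  d4:3  d5:0  d6:0  d7:0 → peak 14
Job 5@2: d1:13  d2:11  d3:4  d4:4  d5:0  d6:0  d7:0 → peak 13
Job 5@3: d1:13  d2:10  d3:4  d4:4  d5:1  d6:0  d7:0 → peak 13
Job 5@4: d1:13  d2:10  d3:3  d4:4  d5:1  d6:1  d7:0 → peak 13
Job 5@5: d1:13  d2:10  d3:3  d4:3  d5:1  d6:1  d7:1 → peak 13
Best is Job 5@2, peak 13.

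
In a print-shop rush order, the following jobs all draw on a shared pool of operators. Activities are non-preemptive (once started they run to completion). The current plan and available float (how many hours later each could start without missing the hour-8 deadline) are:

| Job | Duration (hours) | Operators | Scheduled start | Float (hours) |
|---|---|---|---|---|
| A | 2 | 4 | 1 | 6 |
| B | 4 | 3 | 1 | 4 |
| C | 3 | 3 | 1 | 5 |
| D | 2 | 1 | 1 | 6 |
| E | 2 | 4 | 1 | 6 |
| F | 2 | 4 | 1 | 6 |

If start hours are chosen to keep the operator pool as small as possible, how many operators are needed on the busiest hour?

Early-start (A@1, B@1, C@1, D@1, E@1, F@1) gives peak 19: h1:19  h2:19  h3:6  h4:3  h5:0  h6:0  h7:0  h8:0.
Shift C→3, D→3, E→5, F→7.
Schedule A@1, B@1, C@3, D@3, E@5, F@7: h1:7  h2:7  h3:7  h4:7  h5:7  h6:4  h7:4  h8:4 — peak 7.

7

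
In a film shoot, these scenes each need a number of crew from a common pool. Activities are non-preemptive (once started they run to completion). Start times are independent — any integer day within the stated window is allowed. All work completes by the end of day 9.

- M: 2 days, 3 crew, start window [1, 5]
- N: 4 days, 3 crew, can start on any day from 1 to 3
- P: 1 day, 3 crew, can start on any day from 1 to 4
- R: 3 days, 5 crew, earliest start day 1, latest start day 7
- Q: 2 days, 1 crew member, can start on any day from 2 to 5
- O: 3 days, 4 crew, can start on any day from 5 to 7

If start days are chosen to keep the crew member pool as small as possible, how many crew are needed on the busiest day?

8

Early-start (M@1, N@1, P@1, R@1, Q@2, O@5) gives peak 14: d1:14  d2:12  d3:9  d4:3  d5:4  d6:4  d7:4  d8:0  d9:0.
Shift P→3, R→4, O→7.
Schedule M@1, N@1, P@3, R@4, Q@2, O@7: d1:6  d2:7  d3:7  d4:8  d5:5  d6:5  d7:4  d8:4  d9:4 — peak 8.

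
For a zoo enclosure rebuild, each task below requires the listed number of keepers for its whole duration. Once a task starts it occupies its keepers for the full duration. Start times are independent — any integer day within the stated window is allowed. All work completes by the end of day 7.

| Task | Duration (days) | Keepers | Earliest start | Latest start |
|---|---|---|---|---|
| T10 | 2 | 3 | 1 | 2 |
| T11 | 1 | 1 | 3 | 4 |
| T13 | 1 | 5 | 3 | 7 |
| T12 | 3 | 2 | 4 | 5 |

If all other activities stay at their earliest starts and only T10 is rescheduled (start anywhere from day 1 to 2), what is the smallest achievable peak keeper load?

T10@1: d1:3  d2:3  d3:6  d4:2  d5:2  d6:2  d7:0 → peak 6
T10@2: d1:0  d2:3  d3:9  d4:2  d5:2  d6:2  d7:0 → peak 9
Best is T10@1, peak 6.

6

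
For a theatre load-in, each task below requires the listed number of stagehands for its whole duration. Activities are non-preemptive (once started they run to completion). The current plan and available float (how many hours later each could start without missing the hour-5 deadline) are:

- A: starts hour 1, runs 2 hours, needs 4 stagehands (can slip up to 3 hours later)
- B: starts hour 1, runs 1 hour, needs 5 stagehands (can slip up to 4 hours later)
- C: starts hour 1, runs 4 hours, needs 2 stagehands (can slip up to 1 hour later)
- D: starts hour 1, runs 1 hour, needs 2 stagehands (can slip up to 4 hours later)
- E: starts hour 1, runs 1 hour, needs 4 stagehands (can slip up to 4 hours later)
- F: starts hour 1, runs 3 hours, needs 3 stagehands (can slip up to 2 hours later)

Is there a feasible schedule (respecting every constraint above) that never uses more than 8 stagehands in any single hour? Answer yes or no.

no

The minimum achievable peak is 9; 8 < 9, so no feasible schedule stays within the cap.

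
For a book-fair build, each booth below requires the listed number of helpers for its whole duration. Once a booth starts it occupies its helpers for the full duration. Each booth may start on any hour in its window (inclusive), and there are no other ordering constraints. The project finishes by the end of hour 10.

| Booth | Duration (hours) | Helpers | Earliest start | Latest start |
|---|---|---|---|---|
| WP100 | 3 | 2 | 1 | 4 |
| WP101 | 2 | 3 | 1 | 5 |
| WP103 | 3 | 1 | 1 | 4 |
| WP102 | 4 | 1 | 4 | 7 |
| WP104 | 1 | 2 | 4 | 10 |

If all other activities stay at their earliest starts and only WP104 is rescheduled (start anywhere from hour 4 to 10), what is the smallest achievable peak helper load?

WP104@4: h1:6  h2:6  h3:3  h4:3  h5:1  h6:1  h7:1  h8:0  h9:0  h10:0 → peak 6
WP104@5: h1:6  h2:6  h3:3  h4:1  h5:3  h6:1  h7:1  h8:0  h9:0  h10:0 → peak 6
WP104@6: h1:6  h2:6  h3:3  h4:1  h5:1  h6:3  h7:1  h8:0  h9:0  h10:0 → peak 6
WP104@7: h1:6  h2:6  h3:3  h4:1  h5:1  h6:1  h7:3  h8:0  h9:0  h10:0 → peak 6
WP104@8: h1:6  h2:6  h3:3  h4:1  h5:1  h6:1  h7:1  h8:2  h9:0  h10:0 → peak 6
WP104@9: h1:6  h2:6  h3:3  h4:1  h5:1  h6:1  h7:1  h8:0  h9:2  h10:0 → peak 6
WP104@10: h1:6  h2:6  h3:3  h4:1  h5:1  h6:1  h7:1  h8:0  h9:0  h10:2 → peak 6
Best is WP104@4, peak 6.

6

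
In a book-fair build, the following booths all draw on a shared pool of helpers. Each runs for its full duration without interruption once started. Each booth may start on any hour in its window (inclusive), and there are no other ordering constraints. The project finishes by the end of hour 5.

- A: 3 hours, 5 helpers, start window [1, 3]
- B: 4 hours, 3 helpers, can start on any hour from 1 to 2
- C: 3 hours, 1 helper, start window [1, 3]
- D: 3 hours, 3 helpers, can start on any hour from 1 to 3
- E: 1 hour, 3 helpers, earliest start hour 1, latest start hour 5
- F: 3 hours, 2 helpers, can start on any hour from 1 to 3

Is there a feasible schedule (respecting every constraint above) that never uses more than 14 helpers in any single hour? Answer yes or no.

yes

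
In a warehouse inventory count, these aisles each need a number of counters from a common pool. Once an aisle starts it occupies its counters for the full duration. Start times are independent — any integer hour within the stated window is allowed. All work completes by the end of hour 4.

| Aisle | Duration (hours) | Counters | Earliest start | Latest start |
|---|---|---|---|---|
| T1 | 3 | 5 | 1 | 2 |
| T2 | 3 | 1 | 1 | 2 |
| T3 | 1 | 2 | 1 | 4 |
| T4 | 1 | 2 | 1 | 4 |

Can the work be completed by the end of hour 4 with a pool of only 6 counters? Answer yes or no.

yes

Schedule T1@1, T2@1, T3@4, T4@4: h1:6  h2:6  h3:6  h4:4 — peak 6 ≤ 6.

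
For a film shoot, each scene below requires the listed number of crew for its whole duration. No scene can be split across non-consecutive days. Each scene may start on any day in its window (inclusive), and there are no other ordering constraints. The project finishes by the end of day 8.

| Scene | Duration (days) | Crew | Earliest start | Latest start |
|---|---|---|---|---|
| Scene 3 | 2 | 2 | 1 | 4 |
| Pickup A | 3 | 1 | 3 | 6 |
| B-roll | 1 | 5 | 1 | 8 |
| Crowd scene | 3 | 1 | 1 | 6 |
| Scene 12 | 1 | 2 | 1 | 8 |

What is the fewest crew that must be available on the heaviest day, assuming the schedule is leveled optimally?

5

Early-start (Scene 3@1, Pickup A@3, B-roll@1, Crowd scene@1, Scene 12@1) gives peak 10: d1:10  d2:3  d3:2  d4:1  d5:1  d6:0  d7:0  d8:0.
Shift B-roll→6.
Schedule Scene 3@1, Pickup A@3, B-roll@6, Crowd scene@1, Scene 12@1: d1:5  d2:3  d3:2  d4:1  d5:1  d6:5  d7:0  d8:0 — peak 5.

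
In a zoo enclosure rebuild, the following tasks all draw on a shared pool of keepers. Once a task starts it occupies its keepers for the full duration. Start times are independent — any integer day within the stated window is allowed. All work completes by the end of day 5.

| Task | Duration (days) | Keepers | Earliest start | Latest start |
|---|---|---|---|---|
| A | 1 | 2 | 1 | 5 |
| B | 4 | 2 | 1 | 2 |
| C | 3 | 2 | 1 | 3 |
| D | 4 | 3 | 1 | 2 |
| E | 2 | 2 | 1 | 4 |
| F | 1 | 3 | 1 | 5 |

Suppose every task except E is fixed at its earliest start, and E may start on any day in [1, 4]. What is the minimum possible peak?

12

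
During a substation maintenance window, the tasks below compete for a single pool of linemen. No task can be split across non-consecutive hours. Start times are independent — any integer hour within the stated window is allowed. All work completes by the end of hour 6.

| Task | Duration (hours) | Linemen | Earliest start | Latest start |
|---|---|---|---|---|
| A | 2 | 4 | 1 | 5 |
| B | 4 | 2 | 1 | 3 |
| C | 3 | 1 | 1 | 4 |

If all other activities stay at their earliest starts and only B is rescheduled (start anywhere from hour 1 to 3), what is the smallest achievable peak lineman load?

5

B@1: h1:7  h2:7  h3:3  h4:2  h5:0  h6:0 → peak 7
B@2: h1:5  h2:7  h3:3  h4:2  h5:2  h6:0 → peak 7
B@3: h1:5  h2:5  h3:3  h4:2  h5:2  h6:2 → peak 5
Best is B@3, peak 5.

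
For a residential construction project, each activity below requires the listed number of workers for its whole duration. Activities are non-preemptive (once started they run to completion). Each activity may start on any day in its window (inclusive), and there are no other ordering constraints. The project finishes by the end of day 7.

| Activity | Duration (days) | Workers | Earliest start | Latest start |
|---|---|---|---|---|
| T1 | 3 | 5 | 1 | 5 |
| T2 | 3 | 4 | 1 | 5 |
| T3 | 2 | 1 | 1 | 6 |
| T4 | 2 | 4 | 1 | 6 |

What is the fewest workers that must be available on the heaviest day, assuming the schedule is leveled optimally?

8

Early-start (T1@1, T2@1, T3@1, T4@1) gives peak 14: d1:14  d2:14  d3:9  d4:0  d5:0  d6:0  d7:0.
Shift T2→4, T4→4.
Schedule T1@1, T2@4, T3@1, T4@4: d1:6  d2:6  d3:5  d4:8  d5:8  d6:4  d7:0 — peak 8.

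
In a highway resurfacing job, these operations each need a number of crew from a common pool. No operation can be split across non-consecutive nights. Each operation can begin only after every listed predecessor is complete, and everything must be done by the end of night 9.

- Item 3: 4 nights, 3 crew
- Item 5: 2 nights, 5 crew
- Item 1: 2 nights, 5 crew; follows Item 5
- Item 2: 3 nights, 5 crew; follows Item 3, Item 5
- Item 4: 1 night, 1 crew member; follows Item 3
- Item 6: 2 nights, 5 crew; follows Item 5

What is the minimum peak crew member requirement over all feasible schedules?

8

Early-start (Item 3@1, Item 5@1, Item 1@3, Item 2@5, Item 4@5, Item 6@3) gives peak 13: n1:8  n2:8  n3:13  n4:13  n5:6  n6:5  n7:5  n8:0  n9:0.
Shift Item 6→8.
Schedule Item 3@1, Item 5@1, Item 1@3, Item 2@5, Item 4@5, Item 6@8: n1:8  n2:8  n3:8  n4:8  n5:6  n6:5  n7:5  n8:5  n9:5 — peak 8.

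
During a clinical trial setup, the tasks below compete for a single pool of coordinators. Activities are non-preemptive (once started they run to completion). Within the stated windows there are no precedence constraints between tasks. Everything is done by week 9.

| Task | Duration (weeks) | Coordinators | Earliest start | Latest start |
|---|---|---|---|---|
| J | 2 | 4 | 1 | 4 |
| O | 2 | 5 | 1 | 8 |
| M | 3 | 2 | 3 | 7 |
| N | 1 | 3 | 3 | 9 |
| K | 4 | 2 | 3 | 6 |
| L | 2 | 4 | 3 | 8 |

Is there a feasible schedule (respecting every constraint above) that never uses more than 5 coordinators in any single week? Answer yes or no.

no

The minimum achievable peak is 6; 5 < 6, so no feasible schedule stays within the cap.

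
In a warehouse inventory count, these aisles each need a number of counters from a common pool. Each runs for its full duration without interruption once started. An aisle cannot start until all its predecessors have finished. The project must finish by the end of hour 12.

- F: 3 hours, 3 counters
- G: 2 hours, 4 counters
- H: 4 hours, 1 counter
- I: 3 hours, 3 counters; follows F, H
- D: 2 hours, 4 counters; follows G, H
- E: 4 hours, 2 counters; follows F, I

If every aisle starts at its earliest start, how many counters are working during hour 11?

2

At early start, hour 11 has: E.
Demand: 2 = 2.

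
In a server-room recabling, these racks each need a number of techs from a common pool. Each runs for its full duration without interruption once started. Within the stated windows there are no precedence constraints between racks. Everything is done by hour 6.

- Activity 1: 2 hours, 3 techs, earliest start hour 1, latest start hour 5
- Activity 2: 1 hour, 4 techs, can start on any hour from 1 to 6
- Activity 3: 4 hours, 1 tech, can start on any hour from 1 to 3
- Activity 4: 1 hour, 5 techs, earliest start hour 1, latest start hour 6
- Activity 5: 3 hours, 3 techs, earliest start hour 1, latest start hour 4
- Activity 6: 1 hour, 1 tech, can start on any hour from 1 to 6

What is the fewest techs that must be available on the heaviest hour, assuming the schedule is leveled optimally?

Early-start (Activity 1@1, Activity 2@1, Activity 3@1, Activity 4@1, Activity 5@1, Activity 6@1) gives peak 17: h1:17  h2:7  h3:4  h4:1  h5:0  h6:0.
Shift Activity 2→4, Activity 3→3, Activity 4→5, Activity 6→3.
Schedule Activity 1@1, Activity 2@4, Activity 3@3, Activity 4@5, Activity 5@1, Activity 6@3: h1:6  h2:6  h3:5  h4:5  h5:6  h6:1 — peak 6.

6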